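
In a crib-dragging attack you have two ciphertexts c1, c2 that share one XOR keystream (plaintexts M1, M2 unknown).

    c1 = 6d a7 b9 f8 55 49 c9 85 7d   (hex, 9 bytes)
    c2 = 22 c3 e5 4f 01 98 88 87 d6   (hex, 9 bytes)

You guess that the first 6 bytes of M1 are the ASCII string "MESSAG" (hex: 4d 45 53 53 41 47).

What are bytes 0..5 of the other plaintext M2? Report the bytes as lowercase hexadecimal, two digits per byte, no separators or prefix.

02210fe41596

First, c1 ⊕ c2 = (M1 ⊕ K) ⊕ (M2 ⊕ K) = M1 ⊕ M2, so the key drops out. Then M2 = (M1 ⊕ M2) ⊕ M1 over the first 6 bytes.
byte 0: (6d xor 22) xor 4d = 4f xor 4d = 02
byte 1: (a7 xor c3) xor 45 = 64 xor 45 = 21
byte 2: (b9 xor e5) xor 53 = 5c xor 53 = 0f
byte 3: (f8 xor 4f) xor 53 = b7 xor 53 = e4
byte 4: (55 xor 01) xor 41 = 54 xor 41 = 15
byte 5: (49 xor 98) xor 47 = d1 xor 47 = 96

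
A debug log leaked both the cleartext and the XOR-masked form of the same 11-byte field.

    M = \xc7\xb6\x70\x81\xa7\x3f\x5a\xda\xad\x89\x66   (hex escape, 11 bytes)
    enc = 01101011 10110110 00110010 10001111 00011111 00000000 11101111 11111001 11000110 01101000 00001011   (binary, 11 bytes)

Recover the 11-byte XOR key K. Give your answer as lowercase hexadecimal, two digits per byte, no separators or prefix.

Since enc = M ⊕ K, XORing both sides with M gives K = M ⊕ enc.
c7 ⊕ 6b = ac
b6 ⊕ b6 = 00
70 ⊕ 32 = 42
81 ⊕ 8f = 0e
a7 ⊕ 1f = b8
3f ⊕ 00 = 3f
5a ⊕ ef = b5
da ⊕ f9 = 23
ad ⊕ c6 = 6b
89 ⊕ 68 = e1
66 ⊕ 0b = 6d

ac00420eb83fb5236be16d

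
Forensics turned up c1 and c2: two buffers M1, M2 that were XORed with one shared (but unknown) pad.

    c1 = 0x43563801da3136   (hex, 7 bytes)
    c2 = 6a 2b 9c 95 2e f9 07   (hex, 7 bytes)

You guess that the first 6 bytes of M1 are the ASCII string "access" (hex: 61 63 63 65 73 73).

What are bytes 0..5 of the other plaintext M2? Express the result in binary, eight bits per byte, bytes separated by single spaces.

01001000 00011110 11000111 11110001 10000111 10111011

First, c1 ⊕ c2 = (M1 ⊕ K) ⊕ (M2 ⊕ K) = M1 ⊕ M2, so the key drops out. Then M2 = (M1 ⊕ M2) ⊕ M1 over the first 6 bytes.
byte 0: (43 ⊕ 6a) ⊕ 61 = 29 ⊕ 61 = 48
byte 1: (56 ⊕ 2b) ⊕ 63 = 7d ⊕ 63 = 1e
byte 2: (38 ⊕ 9c) ⊕ 63 = a4 ⊕ 63 = c7
byte 3: (01 ⊕ 95) ⊕ 65 = 94 ⊕ 65 = f1
byte 4: (da ⊕ 2e) ⊕ 73 = f4 ⊕ 73 = 87
byte 5: (31 ⊕ f9) ⊕ 73 = c8 ⊕ 73 = bb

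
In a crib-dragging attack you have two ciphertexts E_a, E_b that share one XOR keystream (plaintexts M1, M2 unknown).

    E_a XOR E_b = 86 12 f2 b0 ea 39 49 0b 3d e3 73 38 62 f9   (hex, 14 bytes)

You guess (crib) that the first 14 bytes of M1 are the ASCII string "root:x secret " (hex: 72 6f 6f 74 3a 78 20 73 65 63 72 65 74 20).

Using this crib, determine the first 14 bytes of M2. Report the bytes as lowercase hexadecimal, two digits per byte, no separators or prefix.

Since E_a ⊕ E_b = M1 ⊕ M2, XORing with the guessed M1 bytes yields the corresponding M2 bytes: M2 = (E_a ⊕ E_b) ⊕ M1.
byte 0: 86 XOR 72 = f4
byte 1: 12 XOR 6f = 7d
byte 2: f2 XOR 6f = 9d
byte 3: b0 XOR 74 = c4
byte 4: ea XOR 3a = d0
byte 5: 39 XOR 78 = 41
byte 6: 49 XOR 20 = 69
byte 7: 0b XOR 73 = 78
byte 8: 3d XOR 65 = 58
byte 9: e3 XOR 63 = 80
byte 10: 73 XOR 72 = 01
byte 11: 38 XOR 65 = 5d
byte 12: 62 XOR 74 = 16
byte 13: f9 XOR 20 = d9

f47d9dc4d04169785880015d16d9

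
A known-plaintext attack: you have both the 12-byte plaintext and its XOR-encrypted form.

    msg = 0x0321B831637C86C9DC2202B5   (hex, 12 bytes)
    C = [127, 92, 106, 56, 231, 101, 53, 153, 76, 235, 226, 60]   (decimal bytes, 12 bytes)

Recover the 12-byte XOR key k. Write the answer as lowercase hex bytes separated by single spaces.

Since C = msg ⊕ k, XORing both sides with msg gives k = msg ⊕ C.
byte 0: 00000011 ^ 01111111 = 01111100
byte 1: 00100001 ^ 01011100 = 01111101
byte 2: 10111000 ^ 01101010 = 11010010
byte 3: 00110001 ^ 00111000 = 00001001
byte 4: 01100011 ^ 11100111 = 10000100
byte 5: 01111100 ^ 01100101 = 00011001
byte 6: 10000110 ^ 00110101 = 10110011
byte 7: 11001001 ^ 10011001 = 01010000
byte 8: 11011100 ^ 01001100 = 10010000
byte 9: 00100010 ^ 11101011 = 11001001
byte 10: 00000010 ^ 11100010 = 11100000
byte 11: 10110101 ^ 00111100 = 10001001

7c 7d d2 09 84 19 b3 50 90 c9 e0 89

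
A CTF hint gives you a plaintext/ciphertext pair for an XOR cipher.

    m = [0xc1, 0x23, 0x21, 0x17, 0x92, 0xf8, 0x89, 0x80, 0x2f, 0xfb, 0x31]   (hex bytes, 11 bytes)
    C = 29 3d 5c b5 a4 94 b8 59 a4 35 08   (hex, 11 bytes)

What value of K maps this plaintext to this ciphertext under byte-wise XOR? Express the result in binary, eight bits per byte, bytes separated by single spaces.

Since C = m ⊕ K, XORing both sides with m gives K = m ⊕ C.
byte 0: 11000001 xor 00101001 = 11101000
byte 1: 00100011 xor 00111101 = 00011110
byte 2: 00100001 xor 01011100 = 01111101
byte 3: 00010111 xor 10110101 = 10100010
byte 4: 10010010 xor 10100100 = 00110110
byte 5: 11111000 xor 10010100 = 01101100
byte 6: 10001001 xor 10111000 = 00110001
byte 7: 10000000 xor 01011001 = 11011001
byte 8: 00101111 xor 10100100 = 10001011
byte 9: 11111011 xor 00110101 = 11001110
byte 10: 00110001 xor 00001000 = 00111001

11101000 00011110 01111101 10100010 00110110 01101100 00110001 11011001 10001011 11001110 00111001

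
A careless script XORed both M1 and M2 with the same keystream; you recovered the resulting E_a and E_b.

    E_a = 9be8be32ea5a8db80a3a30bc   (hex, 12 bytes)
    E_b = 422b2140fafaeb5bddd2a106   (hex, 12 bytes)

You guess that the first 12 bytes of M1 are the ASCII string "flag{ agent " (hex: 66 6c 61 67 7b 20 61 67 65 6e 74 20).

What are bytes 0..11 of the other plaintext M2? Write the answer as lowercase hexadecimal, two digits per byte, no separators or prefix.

bfaffe156b800784b286e59a

First, E_a ⊕ E_b = (M1 ⊕ K) ⊕ (M2 ⊕ K) = M1 ⊕ M2, so the key drops out. Then M2 = (M1 ⊕ M2) ⊕ M1 over the first 12 bytes.
byte 0: (9b ⊕ 42) ⊕ 66 = d9 ⊕ 66 = bf
byte 1: (e8 ⊕ 2b) ⊕ 6c = c3 ⊕ 6c = af
byte 2: (be ⊕ 21) ⊕ 61 = 9f ⊕ 61 = fe
byte 3: (32 ⊕ 40) ⊕ 67 = 72 ⊕ 67 = 15
byte 4: (ea ⊕ fa) ⊕ 7b = 10 ⊕ 7b = 6b
byte 5: (5a ⊕ fa) ⊕ 20 = a0 ⊕ 20 = 80
byte 6: (8d ⊕ eb) ⊕ 61 = 66 ⊕ 61 = 07
byte 7: (b8 ⊕ 5b) ⊕ 67 = e3 ⊕ 67 = 84
byte 8: (0a ⊕ dd) ⊕ 65 = d7 ⊕ 65 = b2
byte 9: (3a ⊕ d2) ⊕ 6e = e8 ⊕ 6e = 86
byte 10: (30 ⊕ a1) ⊕ 74 = 91 ⊕ 74 = e5
byte 11: (bc ⊕ 06) ⊕ 20 = ba ⊕ 20 = 9a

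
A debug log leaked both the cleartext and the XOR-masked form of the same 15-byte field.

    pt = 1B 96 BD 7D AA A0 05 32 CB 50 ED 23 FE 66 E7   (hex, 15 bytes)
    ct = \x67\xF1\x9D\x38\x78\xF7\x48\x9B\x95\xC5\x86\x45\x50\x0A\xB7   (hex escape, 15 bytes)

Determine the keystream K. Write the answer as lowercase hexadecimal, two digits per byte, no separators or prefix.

Since ct = pt ⊕ K, XORing both sides with pt gives K = pt ⊕ ct.
 27 xor 103 = 124
150 xor 241 = 103
189 xor 157 =  32
125 xor  56 =  69
170 xor 120 = 210
160 xor 247 =  87
  5 xor  72 =  77
 50 xor 155 = 169
203 xor 149 =  94
 80 xor 197 = 149
237 xor 134 = 107
 35 xor  69 = 102
254 xor  80 = 174
102 xor  10 = 108
231 xor 183 =  80

7c672045d2574da95e956b66ae6c50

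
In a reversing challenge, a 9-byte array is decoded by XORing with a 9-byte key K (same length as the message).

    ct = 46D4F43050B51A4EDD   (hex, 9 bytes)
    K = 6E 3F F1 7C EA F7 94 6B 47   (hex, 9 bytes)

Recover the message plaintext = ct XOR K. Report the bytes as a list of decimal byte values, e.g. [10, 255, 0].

XOR is its own inverse, so applying the key byte-wise gives the result directly.
01000110 ^ 01101110 = 00101000
11010100 ^ 00111111 = 11101011
11110100 ^ 11110001 = 00000101
00110000 ^ 01111100 = 01001100
01010000 ^ 11101010 = 10111010
10110101 ^ 11110111 = 01000010
00011010 ^ 10010100 = 10001110
01001110 ^ 01101011 = 00100101
11011101 ^ 01000111 = 10011010

[40, 235, 5, 76, 186, 66, 142, 37, 154]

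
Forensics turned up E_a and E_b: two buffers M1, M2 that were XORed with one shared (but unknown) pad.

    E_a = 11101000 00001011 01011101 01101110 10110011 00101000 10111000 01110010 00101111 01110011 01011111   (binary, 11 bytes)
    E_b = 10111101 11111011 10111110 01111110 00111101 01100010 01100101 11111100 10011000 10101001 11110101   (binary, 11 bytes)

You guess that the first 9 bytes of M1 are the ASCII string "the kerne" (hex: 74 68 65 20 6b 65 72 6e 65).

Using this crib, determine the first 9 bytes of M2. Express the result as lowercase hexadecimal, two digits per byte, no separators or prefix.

First, E_a ⊕ E_b = (M1 ⊕ K) ⊕ (M2 ⊕ K) = M1 ⊕ M2, so the key drops out. Then M2 = (M1 ⊕ M2) ⊕ M1 over the first 9 bytes.
byte 0: (e8 XOR bd) XOR 74 = 55 XOR 74 = 21
byte 1: (0b XOR fb) XOR 68 = f0 XOR 68 = 98
byte 2: (5d XOR be) XOR 65 = e3 XOR 65 = 86
byte 3: (6e XOR 7e) XOR 20 = 10 XOR 20 = 30
byte 4: (b3 XOR 3d) XOR 6b = 8e XOR 6b = e5
byte 5: (28 XOR 62) XOR 65 = 4a XOR 65 = 2f
byte 6: (b8 XOR 65) XOR 72 = dd XOR 72 = af
byte 7: (72 XOR fc) XOR 6e = 8e XOR 6e = e0
byte 8: (2f XOR 98) XOR 65 = b7 XOR 65 = d2

21988630e52fafe0d2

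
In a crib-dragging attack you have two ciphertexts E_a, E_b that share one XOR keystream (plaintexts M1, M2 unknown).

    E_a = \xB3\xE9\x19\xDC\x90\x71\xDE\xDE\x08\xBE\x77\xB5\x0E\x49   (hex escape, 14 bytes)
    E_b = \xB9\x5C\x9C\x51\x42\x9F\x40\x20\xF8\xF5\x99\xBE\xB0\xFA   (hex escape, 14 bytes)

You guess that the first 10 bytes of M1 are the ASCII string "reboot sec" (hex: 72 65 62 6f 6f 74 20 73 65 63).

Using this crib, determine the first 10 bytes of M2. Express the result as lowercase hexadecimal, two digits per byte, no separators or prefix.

First, E_a ⊕ E_b = (M1 ⊕ K) ⊕ (M2 ⊕ K) = M1 ⊕ M2, so the key drops out. Then M2 = (M1 ⊕ M2) ⊕ M1 over the first 10 bytes.
byte 0: (b3 ⊕ b9) ⊕ 72 = 0a ⊕ 72 = 78
byte 1: (e9 ⊕ 5c) ⊕ 65 = b5 ⊕ 65 = d0
byte 2: (19 ⊕ 9c) ⊕ 62 = 85 ⊕ 62 = e7
byte 3: (dc ⊕ 51) ⊕ 6f = 8d ⊕ 6f = e2
byte 4: (90 ⊕ 42) ⊕ 6f = d2 ⊕ 6f = bd
byte 5: (71 ⊕ 9f) ⊕ 74 = ee ⊕ 74 = 9a
byte 6: (de ⊕ 40) ⊕ 20 = 9e ⊕ 20 = be
byte 7: (de ⊕ 20) ⊕ 73 = fe ⊕ 73 = 8d
byte 8: (08 ⊕ f8) ⊕ 65 = f0 ⊕ 65 = 95
byte 9: (be ⊕ f5) ⊕ 63 = 4b ⊕ 63 = 28

78d0e7e2bd9abe8d9528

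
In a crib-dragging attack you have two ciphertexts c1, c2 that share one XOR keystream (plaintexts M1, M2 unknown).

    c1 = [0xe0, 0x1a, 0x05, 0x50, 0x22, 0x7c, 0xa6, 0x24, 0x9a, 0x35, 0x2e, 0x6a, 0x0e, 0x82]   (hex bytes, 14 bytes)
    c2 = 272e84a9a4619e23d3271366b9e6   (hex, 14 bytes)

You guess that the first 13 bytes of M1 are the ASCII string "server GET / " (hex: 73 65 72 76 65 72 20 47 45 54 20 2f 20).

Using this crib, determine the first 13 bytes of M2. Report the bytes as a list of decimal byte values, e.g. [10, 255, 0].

First, c1 ⊕ c2 = (M1 ⊕ K) ⊕ (M2 ⊕ K) = M1 ⊕ M2, so the key drops out. Then M2 = (M1 ⊕ M2) ⊕ M1 over the first 13 bytes.
byte 0: (e0 xor 27) xor 73 = c7 xor 73 = b4
byte 1: (1a xor 2e) xor 65 = 34 xor 65 = 51
byte 2: (05 xor 84) xor 72 = 81 xor 72 = f3
byte 3: (50 xor a9) xor 76 = f9 xor 76 = 8f
byte 4: (22 xor a4) xor 65 = 86 xor 65 = e3
byte 5: (7c xor 61) xor 72 = 1d xor 72 = 6f
byte 6: (a6 xor 9e) xor 20 = 38 xor 20 = 18
byte 7: (24 xor 23) xor 47 = 07 xor 47 = 40
byte 8: (9a xor d3) xor 45 = 49 xor 45 = 0c
byte 9: (35 xor 27) xor 54 = 12 xor 54 = 46
byte 10: (2e xor 13) xor 20 = 3d xor 20 = 1d
byte 11: (6a xor 66) xor 2f = 0c xor 2f = 23
byte 12: (0e xor b9) xor 20 = b7 xor 20 = 97

[180, 81, 243, 143, 227, 111, 24, 64, 12, 70, 29, 35, 151]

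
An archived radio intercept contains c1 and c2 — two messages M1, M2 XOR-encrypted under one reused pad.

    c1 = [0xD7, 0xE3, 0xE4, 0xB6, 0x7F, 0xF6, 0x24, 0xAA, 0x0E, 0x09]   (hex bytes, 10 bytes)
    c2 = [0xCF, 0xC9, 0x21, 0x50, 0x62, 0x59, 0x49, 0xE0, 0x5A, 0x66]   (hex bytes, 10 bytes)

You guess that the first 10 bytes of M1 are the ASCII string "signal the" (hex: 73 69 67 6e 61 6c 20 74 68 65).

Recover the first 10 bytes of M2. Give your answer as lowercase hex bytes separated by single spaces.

First, c1 ⊕ c2 = (M1 ⊕ K) ⊕ (M2 ⊕ K) = M1 ⊕ M2, so the key drops out. Then M2 = (M1 ⊕ M2) ⊕ M1 over the first 10 bytes.
byte 0: (d7 xor cf) xor 73 = 18 xor 73 = 6b
byte 1: (e3 xor c9) xor 69 = 2a xor 69 = 43
byte 2: (e4 xor 21) xor 67 = c5 xor 67 = a2
byte 3: (b6 xor 50) xor 6e = e6 xor 6e = 88
byte 4: (7f xor 62) xor 61 = 1d xor 61 = 7c
byte 5: (f6 xor 59) xor 6c = af xor 6c = c3
byte 6: (24 xor 49) xor 20 = 6d xor 20 = 4d
byte 7: (aa xor e0) xor 74 = 4a xor 74 = 3e
byte 8: (0e xor 5a) xor 68 = 54 xor 68 = 3c
byte 9: (09 xor 66) xor 65 = 6f xor 65 = 0a

6b 43 a2 88 7c c3 4d 3e 3c 0a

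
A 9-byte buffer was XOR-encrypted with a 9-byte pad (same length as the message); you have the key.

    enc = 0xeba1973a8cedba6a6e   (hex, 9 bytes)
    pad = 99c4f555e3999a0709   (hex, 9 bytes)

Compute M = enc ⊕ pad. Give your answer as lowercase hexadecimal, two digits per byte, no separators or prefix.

XOR is its own inverse, so applying the key byte-wise gives the result directly.
byte 0: eb ⊕ 99 = 72
byte 1: a1 ⊕ c4 = 65
byte 2: 97 ⊕ f5 = 62
byte 3: 3a ⊕ 55 = 6f
byte 4: 8c ⊕ e3 = 6f
byte 5: ed ⊕ 99 = 74
byte 6: ba ⊕ 9a = 20
byte 7: 6a ⊕ 07 = 6d
byte 8: 6e ⊕ 09 = 67

7265626f6f74206d67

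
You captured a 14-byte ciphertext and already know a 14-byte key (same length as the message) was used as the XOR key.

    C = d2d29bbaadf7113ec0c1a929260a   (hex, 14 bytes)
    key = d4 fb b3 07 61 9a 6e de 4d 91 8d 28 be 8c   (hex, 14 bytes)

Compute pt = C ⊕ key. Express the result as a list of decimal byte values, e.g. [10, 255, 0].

d2 XOR d4 = 06
d2 XOR fb = 29
9b XOR b3 = 28
ba XOR 07 = bd
ad XOR 61 = cc
f7 XOR 9a = 6d
11 XOR 6e = 7f
3e XOR de = e0
c0 XOR 4d = 8d
c1 XOR 91 = 50
a9 XOR 8d = 24
29 XOR 28 = 01
26 XOR be = 98
0a XOR 8c = 86

[6, 41, 40, 189, 204, 109, 127, 224, 141, 80, 36, 1, 152, 134]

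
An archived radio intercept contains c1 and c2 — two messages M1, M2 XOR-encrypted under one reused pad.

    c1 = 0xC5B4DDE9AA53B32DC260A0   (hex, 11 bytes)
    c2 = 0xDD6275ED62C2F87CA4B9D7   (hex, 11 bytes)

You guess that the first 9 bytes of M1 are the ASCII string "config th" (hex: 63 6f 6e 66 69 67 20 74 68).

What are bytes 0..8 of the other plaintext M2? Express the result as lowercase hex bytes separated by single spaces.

First, c1 ⊕ c2 = (M1 ⊕ K) ⊕ (M2 ⊕ K) = M1 ⊕ M2, so the key drops out. Then M2 = (M1 ⊕ M2) ⊕ M1 over the first 9 bytes.
byte 0: (c5 ⊕ dd) ⊕ 63 = 18 ⊕ 63 = 7b
byte 1: (b4 ⊕ 62) ⊕ 6f = d6 ⊕ 6f = b9
byte 2: (dd ⊕ 75) ⊕ 6e = a8 ⊕ 6e = c6
byte 3: (e9 ⊕ ed) ⊕ 66 = 04 ⊕ 66 = 62
byte 4: (aa ⊕ 62) ⊕ 69 = c8 ⊕ 69 = a1
byte 5: (53 ⊕ c2) ⊕ 67 = 91 ⊕ 67 = f6
byte 6: (b3 ⊕ f8) ⊕ 20 = 4b ⊕ 20 = 6b
byte 7: (2d ⊕ 7c) ⊕ 74 = 51 ⊕ 74 = 25
byte 8: (c2 ⊕ a4) ⊕ 68 = 66 ⊕ 68 = 0e

7b b9 c6 62 a1 f6 6b 25 0e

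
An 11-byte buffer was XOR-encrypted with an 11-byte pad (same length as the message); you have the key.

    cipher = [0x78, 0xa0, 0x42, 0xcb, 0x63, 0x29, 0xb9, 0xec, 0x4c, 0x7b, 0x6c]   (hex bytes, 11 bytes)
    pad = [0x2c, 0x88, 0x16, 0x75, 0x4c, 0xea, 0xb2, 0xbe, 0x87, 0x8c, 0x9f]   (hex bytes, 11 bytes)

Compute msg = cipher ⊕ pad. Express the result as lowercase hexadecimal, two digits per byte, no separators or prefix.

XOR is its own inverse, so applying the key byte-wise gives the result directly.
01111000 ⊕ 00101100 = 01010100
10100000 ⊕ 10001000 = 00101000
01000010 ⊕ 00010110 = 01010100
11001011 ⊕ 01110101 = 10111110
01100011 ⊕ 01001100 = 00101111
00101001 ⊕ 11101010 = 11000011
10111001 ⊕ 10110010 = 00001011
11101100 ⊕ 10111110 = 01010010
01001100 ⊕ 10000111 = 11001011
01111011 ⊕ 10001100 = 11110111
01101100 ⊕ 10011111 = 11110011

542854be2fc30b52cbf7f3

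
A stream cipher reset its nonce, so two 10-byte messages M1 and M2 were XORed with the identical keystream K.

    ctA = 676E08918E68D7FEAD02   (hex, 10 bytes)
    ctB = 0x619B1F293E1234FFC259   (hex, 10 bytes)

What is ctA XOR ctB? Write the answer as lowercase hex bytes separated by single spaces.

ctA ⊕ ctB = (M1 ⊕ K) ⊕ (M2 ⊕ K) = M1 ⊕ M2 — the shared key cancels under XOR.
byte 0: 67 xor 61 = 06
byte 1: 6e xor 9b = f5
byte 2: 08 xor 1f = 17
byte 3: 91 xor 29 = b8
byte 4: 8e xor 3e = b0
byte 5: 68 xor 12 = 7a
byte 6: d7 xor 34 = e3
byte 7: fe xor ff = 01
byte 8: ad xor c2 = 6f
byte 9: 02 xor 59 = 5b

06 f5 17 b8 b0 7a e3 01 6f 5b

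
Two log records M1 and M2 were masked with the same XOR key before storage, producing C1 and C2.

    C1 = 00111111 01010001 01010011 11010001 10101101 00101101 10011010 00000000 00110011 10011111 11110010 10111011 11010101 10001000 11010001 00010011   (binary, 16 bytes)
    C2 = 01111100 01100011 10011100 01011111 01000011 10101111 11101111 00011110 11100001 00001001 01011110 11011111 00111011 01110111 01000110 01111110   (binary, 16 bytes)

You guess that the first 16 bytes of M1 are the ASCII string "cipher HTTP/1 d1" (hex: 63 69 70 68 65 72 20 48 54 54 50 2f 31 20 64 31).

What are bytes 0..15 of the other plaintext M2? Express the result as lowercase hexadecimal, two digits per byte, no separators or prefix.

First, C1 ⊕ C2 = (M1 ⊕ K) ⊕ (M2 ⊕ K) = M1 ⊕ M2, so the key drops out. Then M2 = (M1 ⊕ M2) ⊕ M1 over the first 16 bytes.
byte 0: (3f xor 7c) xor 63 = 43 xor 63 = 20
byte 1: (51 xor 63) xor 69 = 32 xor 69 = 5b
byte 2: (53 xor 9c) xor 70 = cf xor 70 = bf
byte 3: (d1 xor 5f) xor 68 = 8e xor 68 = e6
byte 4: (ad xor 43) xor 65 = ee xor 65 = 8b
byte 5: (2d xor af) xor 72 = 82 xor 72 = f0
byte 6: (9a xor ef) xor 20 = 75 xor 20 = 55
byte 7: (00 xor 1e) xor 48 = 1e xor 48 = 56
byte 8: (33 xor e1) xor 54 = d2 xor 54 = 86
byte 9: (9f xor 09) xor 54 = 96 xor 54 = c2
byte 10: (f2 xor 5e) xor 50 = ac xor 50 = fc
byte 11: (bb xor df) xor 2f = 64 xor 2f = 4b
byte 12: (d5 xor 3b) xor 31 = ee xor 31 = df
byte 13: (88 xor 77) xor 20 = ff xor 20 = df
byte 14: (d1 xor 46) xor 64 = 97 xor 64 = f3
byte 15: (13 xor 7e) xor 31 = 6d xor 31 = 5c

205bbfe68bf0555686c2fc4bdfdff35c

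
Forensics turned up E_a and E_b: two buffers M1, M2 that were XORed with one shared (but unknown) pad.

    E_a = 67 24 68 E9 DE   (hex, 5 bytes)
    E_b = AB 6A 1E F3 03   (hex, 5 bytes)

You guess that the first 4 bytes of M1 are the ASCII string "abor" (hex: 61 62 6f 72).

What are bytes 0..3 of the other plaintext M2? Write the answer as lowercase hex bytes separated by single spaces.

First, E_a ⊕ E_b = (M1 ⊕ K) ⊕ (M2 ⊕ K) = M1 ⊕ M2, so the key drops out. Then M2 = (M1 ⊕ M2) ⊕ M1 over the first 4 bytes.
byte 0: (67 ^ ab) ^ 61 = cc ^ 61 = ad
byte 1: (24 ^ 6a) ^ 62 = 4e ^ 62 = 2c
byte 2: (68 ^ 1e) ^ 6f = 76 ^ 6f = 19
byte 3: (e9 ^ f3) ^ 72 = 1a ^ 72 = 68

ad 2c 19 68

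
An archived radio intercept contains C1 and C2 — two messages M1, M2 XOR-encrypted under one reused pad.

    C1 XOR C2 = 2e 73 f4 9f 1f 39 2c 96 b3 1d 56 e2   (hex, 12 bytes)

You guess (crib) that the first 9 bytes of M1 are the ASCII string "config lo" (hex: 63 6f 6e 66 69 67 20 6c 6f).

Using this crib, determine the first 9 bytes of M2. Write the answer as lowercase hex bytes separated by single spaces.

4d 1c 9a f9 76 5e 0c fa dc

Since C1 ⊕ C2 = M1 ⊕ M2, XORing with the guessed M1 bytes yields the corresponding M2 bytes: M2 = (C1 ⊕ C2) ⊕ M1.
byte 0:  46 XOR  99 =  77
byte 1: 115 XOR 111 =  28
byte 2: 244 XOR 110 = 154
byte 3: 159 XOR 102 = 249
byte 4:  31 XOR 105 = 118
byte 5:  57 XOR 103 =  94
byte 6:  44 XOR  32 =  12
byte 7: 150 XOR 108 = 250
byte 8: 179 XOR 111 = 220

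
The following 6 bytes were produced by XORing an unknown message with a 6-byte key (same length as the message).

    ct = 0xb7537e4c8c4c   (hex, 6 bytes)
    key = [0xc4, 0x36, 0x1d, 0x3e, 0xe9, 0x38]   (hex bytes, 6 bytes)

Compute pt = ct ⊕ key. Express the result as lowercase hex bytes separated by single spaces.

XOR is its own inverse, so applying the key byte-wise gives the result directly.
183 XOR 196 = 115
 83 XOR  54 = 101
126 XOR  29 =  99
 76 XOR  62 = 114
140 XOR 233 = 101
 76 XOR  56 = 116

73 65 63 72 65 74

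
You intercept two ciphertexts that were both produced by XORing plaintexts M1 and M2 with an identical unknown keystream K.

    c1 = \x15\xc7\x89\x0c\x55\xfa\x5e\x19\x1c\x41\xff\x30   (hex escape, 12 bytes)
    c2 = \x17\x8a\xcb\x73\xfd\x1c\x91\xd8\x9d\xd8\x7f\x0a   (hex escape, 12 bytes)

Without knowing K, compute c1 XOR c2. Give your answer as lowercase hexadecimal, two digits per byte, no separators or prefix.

024d427fa8e6cfc18199803a

c1 ⊕ c2 = (M1 ⊕ K) ⊕ (M2 ⊕ K) = M1 ⊕ M2 — the shared key cancels under XOR.
15 ⊕ 17 = 02
c7 ⊕ 8a = 4d
89 ⊕ cb = 42
0c ⊕ 73 = 7f
55 ⊕ fd = a8
fa ⊕ 1c = e6
5e ⊕ 91 = cf
19 ⊕ d8 = c1
1c ⊕ 9d = 81
41 ⊕ d8 = 99
ff ⊕ 7f = 80
30 ⊕ 0a = 3a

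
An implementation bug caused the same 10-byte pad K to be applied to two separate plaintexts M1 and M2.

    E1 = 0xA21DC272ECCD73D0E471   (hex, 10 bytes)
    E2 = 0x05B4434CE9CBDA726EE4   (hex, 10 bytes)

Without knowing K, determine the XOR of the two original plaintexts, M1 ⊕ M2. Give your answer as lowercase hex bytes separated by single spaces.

E1 ⊕ E2 = (M1 ⊕ K) ⊕ (M2 ⊕ K) = M1 ⊕ M2 — the shared key cancels under XOR.
a2 xor 05 = a7
1d xor b4 = a9
c2 xor 43 = 81
72 xor 4c = 3e
ec xor e9 = 05
cd xor cb = 06
73 xor da = a9
d0 xor 72 = a2
e4 xor 6e = 8a
71 xor e4 = 95

a7 a9 81 3e 05 06 a9 a2 8a 95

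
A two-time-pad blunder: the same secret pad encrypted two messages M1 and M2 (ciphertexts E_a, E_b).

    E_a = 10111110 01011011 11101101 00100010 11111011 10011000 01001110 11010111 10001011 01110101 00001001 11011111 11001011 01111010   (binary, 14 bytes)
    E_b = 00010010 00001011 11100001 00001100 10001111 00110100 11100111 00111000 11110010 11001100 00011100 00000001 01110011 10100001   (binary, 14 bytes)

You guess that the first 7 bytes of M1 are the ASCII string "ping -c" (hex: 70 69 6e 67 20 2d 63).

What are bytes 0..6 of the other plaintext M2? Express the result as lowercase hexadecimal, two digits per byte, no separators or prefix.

dc3962495481ca

First, E_a ⊕ E_b = (M1 ⊕ K) ⊕ (M2 ⊕ K) = M1 ⊕ M2, so the key drops out. Then M2 = (M1 ⊕ M2) ⊕ M1 over the first 7 bytes.
byte 0: (be XOR 12) XOR 70 = ac XOR 70 = dc
byte 1: (5b XOR 0b) XOR 69 = 50 XOR 69 = 39
byte 2: (ed XOR e1) XOR 6e = 0c XOR 6e = 62
byte 3: (22 XOR 0c) XOR 67 = 2e XOR 67 = 49
byte 4: (fb XOR 8f) XOR 20 = 74 XOR 20 = 54
byte 5: (98 XOR 34) XOR 2d = ac XOR 2d = 81
byte 6: (4e XOR e7) XOR 63 = a9 XOR 63 = ca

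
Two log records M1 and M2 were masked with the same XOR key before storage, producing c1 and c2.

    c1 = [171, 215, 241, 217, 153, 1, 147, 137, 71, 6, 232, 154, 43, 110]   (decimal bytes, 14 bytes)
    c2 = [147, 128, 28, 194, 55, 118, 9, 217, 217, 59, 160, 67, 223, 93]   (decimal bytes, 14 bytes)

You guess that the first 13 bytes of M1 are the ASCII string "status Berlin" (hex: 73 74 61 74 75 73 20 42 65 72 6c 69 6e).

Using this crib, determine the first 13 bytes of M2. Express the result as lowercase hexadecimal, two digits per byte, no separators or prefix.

First, c1 ⊕ c2 = (M1 ⊕ K) ⊕ (M2 ⊕ K) = M1 ⊕ M2, so the key drops out. Then M2 = (M1 ⊕ M2) ⊕ M1 over the first 13 bytes.
byte 0: (ab XOR 93) XOR 73 = 38 XOR 73 = 4b
byte 1: (d7 XOR 80) XOR 74 = 57 XOR 74 = 23
byte 2: (f1 XOR 1c) XOR 61 = ed XOR 61 = 8c
byte 3: (d9 XOR c2) XOR 74 = 1b XOR 74 = 6f
byte 4: (99 XOR 37) XOR 75 = ae XOR 75 = db
byte 5: (01 XOR 76) XOR 73 = 77 XOR 73 = 04
byte 6: (93 XOR 09) XOR 20 = 9a XOR 20 = ba
byte 7: (89 XOR d9) XOR 42 = 50 XOR 42 = 12
byte 8: (47 XOR d9) XOR 65 = 9e XOR 65 = fb
byte 9: (06 XOR 3b) XOR 72 = 3d XOR 72 = 4f
byte 10: (e8 XOR a0) XOR 6c = 48 XOR 6c = 24
byte 11: (9a XOR 43) XOR 69 = d9 XOR 69 = b0
byte 12: (2b XOR df) XOR 6e = f4 XOR 6e = 9a

4b238c6fdb04ba12fb4f24b09a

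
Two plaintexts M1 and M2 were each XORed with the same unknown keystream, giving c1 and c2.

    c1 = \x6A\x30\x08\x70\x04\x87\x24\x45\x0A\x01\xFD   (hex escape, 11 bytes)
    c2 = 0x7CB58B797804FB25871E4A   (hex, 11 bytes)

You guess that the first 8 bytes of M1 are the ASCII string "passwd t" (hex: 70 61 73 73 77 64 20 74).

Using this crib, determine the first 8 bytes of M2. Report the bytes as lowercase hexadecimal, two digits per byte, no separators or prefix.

66e4f07a0be7ff14

First, c1 ⊕ c2 = (M1 ⊕ K) ⊕ (M2 ⊕ K) = M1 ⊕ M2, so the key drops out. Then M2 = (M1 ⊕ M2) ⊕ M1 over the first 8 bytes.
byte 0: (6a xor 7c) xor 70 = 16 xor 70 = 66
byte 1: (30 xor b5) xor 61 = 85 xor 61 = e4
byte 2: (08 xor 8b) xor 73 = 83 xor 73 = f0
byte 3: (70 xor 79) xor 73 = 09 xor 73 = 7a
byte 4: (04 xor 78) xor 77 = 7c xor 77 = 0b
byte 5: (87 xor 04) xor 64 = 83 xor 64 = e7
byte 6: (24 xor fb) xor 20 = df xor 20 = ff
byte 7: (45 xor 25) xor 74 = 60 xor 74 = 14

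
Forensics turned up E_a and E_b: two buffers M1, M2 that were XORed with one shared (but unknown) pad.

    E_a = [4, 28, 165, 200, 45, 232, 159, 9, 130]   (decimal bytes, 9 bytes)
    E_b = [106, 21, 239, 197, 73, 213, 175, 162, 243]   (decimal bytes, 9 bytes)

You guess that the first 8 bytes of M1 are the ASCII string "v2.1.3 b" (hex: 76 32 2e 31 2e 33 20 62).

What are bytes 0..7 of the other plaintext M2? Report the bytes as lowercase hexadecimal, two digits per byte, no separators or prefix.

First, E_a ⊕ E_b = (M1 ⊕ K) ⊕ (M2 ⊕ K) = M1 ⊕ M2, so the key drops out. Then M2 = (M1 ⊕ M2) ⊕ M1 over the first 8 bytes.
byte 0: (04 ^ 6a) ^ 76 = 6e ^ 76 = 18
byte 1: (1c ^ 15) ^ 32 = 09 ^ 32 = 3b
byte 2: (a5 ^ ef) ^ 2e = 4a ^ 2e = 64
byte 3: (c8 ^ c5) ^ 31 = 0d ^ 31 = 3c
byte 4: (2d ^ 49) ^ 2e = 64 ^ 2e = 4a
byte 5: (e8 ^ d5) ^ 33 = 3d ^ 33 = 0e
byte 6: (9f ^ af) ^ 20 = 30 ^ 20 = 10
byte 7: (09 ^ a2) ^ 62 = ab ^ 62 = c9

183b643c4a0e10c9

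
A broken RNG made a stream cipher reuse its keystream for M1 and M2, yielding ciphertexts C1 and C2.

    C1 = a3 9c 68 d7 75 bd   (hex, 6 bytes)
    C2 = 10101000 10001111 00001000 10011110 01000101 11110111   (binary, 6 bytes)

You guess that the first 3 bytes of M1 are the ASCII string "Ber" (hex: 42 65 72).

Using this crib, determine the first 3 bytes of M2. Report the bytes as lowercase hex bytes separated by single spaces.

49 76 12

First, C1 ⊕ C2 = (M1 ⊕ K) ⊕ (M2 ⊕ K) = M1 ⊕ M2, so the key drops out. Then M2 = (M1 ⊕ M2) ⊕ M1 over the first 3 bytes.
byte 0: (a3 XOR a8) XOR 42 = 0b XOR 42 = 49
byte 1: (9c XOR 8f) XOR 65 = 13 XOR 65 = 76
byte 2: (68 XOR 08) XOR 72 = 60 XOR 72 = 12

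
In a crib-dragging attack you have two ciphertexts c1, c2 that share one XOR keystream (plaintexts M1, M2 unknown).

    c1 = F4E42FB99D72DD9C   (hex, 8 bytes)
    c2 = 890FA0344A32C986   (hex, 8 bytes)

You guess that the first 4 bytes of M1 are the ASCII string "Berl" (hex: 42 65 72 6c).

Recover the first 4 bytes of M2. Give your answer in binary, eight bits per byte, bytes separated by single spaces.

First, c1 ⊕ c2 = (M1 ⊕ K) ⊕ (M2 ⊕ K) = M1 ⊕ M2, so the key drops out. Then M2 = (M1 ⊕ M2) ⊕ M1 over the first 4 bytes.
byte 0: (f4 XOR 89) XOR 42 = 7d XOR 42 = 3f
byte 1: (e4 XOR 0f) XOR 65 = eb XOR 65 = 8e
byte 2: (2f XOR a0) XOR 72 = 8f XOR 72 = fd
byte 3: (b9 XOR 34) XOR 6c = 8d XOR 6c = e1

00111111 10001110 11111101 11100001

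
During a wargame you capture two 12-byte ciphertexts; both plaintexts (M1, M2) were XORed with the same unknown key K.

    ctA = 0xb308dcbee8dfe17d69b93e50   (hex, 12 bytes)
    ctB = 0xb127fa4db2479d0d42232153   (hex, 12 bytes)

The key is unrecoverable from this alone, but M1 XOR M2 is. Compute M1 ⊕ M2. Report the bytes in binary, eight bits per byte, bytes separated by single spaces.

ctA ⊕ ctB = (M1 ⊕ K) ⊕ (M2 ⊕ K) = M1 ⊕ M2 — the shared key cancels under XOR.
b3 XOR b1 = 02
08 XOR 27 = 2f
dc XOR fa = 26
be XOR 4d = f3
e8 XOR b2 = 5a
df XOR 47 = 98
e1 XOR 9d = 7c
7d XOR 0d = 70
69 XOR 42 = 2b
b9 XOR 23 = 9a
3e XOR 21 = 1f
50 XOR 53 = 03

00000010 00101111 00100110 11110011 01011010 10011000 01111100 01110000 00101011 10011010 00011111 00000011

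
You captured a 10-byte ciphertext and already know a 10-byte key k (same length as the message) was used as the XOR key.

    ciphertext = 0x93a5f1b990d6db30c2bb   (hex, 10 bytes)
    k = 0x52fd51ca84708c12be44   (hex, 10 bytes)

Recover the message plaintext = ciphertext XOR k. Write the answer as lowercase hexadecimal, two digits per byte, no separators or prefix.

c158a07314a657227cff

XOR is its own inverse, so applying the key byte-wise gives the result directly.
93 ^ 52 = c1
a5 ^ fd = 58
f1 ^ 51 = a0
b9 ^ ca = 73
90 ^ 84 = 14
d6 ^ 70 = a6
db ^ 8c = 57
30 ^ 12 = 22
c2 ^ be = 7c
bb ^ 44 = ff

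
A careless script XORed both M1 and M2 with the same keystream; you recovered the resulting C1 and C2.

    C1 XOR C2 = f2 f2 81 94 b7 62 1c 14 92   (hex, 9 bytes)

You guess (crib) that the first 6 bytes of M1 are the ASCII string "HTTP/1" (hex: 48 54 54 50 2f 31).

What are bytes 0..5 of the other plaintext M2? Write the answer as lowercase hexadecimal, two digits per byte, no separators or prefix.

baa6d5c49853

Since C1 ⊕ C2 = M1 ⊕ M2, XORing with the guessed M1 bytes yields the corresponding M2 bytes: M2 = (C1 ⊕ C2) ⊕ M1.
242 xor  72 = 186
242 xor  84 = 166
129 xor  84 = 213
148 xor  80 = 196
183 xor  47 = 152
 98 xor  49 =  83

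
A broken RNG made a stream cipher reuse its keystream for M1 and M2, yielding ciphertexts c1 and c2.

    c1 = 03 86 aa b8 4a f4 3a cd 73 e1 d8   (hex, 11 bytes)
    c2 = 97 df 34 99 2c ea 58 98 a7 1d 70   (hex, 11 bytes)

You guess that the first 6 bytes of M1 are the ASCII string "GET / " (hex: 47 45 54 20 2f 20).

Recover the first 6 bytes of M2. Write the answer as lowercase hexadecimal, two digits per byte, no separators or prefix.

d31cca01493e

First, c1 ⊕ c2 = (M1 ⊕ K) ⊕ (M2 ⊕ K) = M1 ⊕ M2, so the key drops out. Then M2 = (M1 ⊕ M2) ⊕ M1 over the first 6 bytes.
byte 0: (03 ^ 97) ^ 47 = 94 ^ 47 = d3
byte 1: (86 ^ df) ^ 45 = 59 ^ 45 = 1c
byte 2: (aa ^ 34) ^ 54 = 9e ^ 54 = ca
byte 3: (b8 ^ 99) ^ 20 = 21 ^ 20 = 01
byte 4: (4a ^ 2c) ^ 2f = 66 ^ 2f = 49
byte 5: (f4 ^ ea) ^ 20 = 1e ^ 20 = 3e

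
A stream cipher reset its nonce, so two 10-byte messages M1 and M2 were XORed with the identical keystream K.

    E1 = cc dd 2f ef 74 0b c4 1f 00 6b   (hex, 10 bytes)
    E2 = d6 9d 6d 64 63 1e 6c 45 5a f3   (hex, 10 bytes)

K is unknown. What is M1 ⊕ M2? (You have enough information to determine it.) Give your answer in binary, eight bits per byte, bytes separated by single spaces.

00011010 01000000 01000010 10001011 00010111 00010101 10101000 01011010 01011010 10011000

E1 ⊕ E2 = (M1 ⊕ K) ⊕ (M2 ⊕ K) = M1 ⊕ M2 — the shared key cancels under XOR.
byte 0: cc xor d6 = 1a
byte 1: dd xor 9d = 40
byte 2: 2f xor 6d = 42
byte 3: ef xor 64 = 8b
byte 4: 74 xor 63 = 17
byte 5: 0b xor 1e = 15
byte 6: c4 xor 6c = a8
byte 7: 1f xor 45 = 5a
byte 8: 00 xor 5a = 5a
byte 9: 6b xor f3 = 98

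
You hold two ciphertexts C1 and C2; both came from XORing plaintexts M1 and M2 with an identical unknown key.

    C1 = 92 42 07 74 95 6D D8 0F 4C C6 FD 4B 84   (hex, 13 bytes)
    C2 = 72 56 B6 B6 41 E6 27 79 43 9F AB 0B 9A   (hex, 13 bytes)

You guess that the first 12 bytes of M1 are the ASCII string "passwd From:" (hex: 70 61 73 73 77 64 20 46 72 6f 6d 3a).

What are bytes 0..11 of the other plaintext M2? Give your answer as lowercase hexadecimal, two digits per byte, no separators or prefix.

9075c2b1a3efdf307d363b7a

First, C1 ⊕ C2 = (M1 ⊕ K) ⊕ (M2 ⊕ K) = M1 ⊕ M2, so the key drops out. Then M2 = (M1 ⊕ M2) ⊕ M1 over the first 12 bytes.
byte 0: (92 ⊕ 72) ⊕ 70 = e0 ⊕ 70 = 90
byte 1: (42 ⊕ 56) ⊕ 61 = 14 ⊕ 61 = 75
byte 2: (07 ⊕ b6) ⊕ 73 = b1 ⊕ 73 = c2
byte 3: (74 ⊕ b6) ⊕ 73 = c2 ⊕ 73 = b1
byte 4: (95 ⊕ 41) ⊕ 77 = d4 ⊕ 77 = a3
byte 5: (6d ⊕ e6) ⊕ 64 = 8b ⊕ 64 = ef
byte 6: (d8 ⊕ 27) ⊕ 20 = ff ⊕ 20 = df
byte 7: (0f ⊕ 79) ⊕ 46 = 76 ⊕ 46 = 30
byte 8: (4c ⊕ 43) ⊕ 72 = 0f ⊕ 72 = 7d
byte 9: (c6 ⊕ 9f) ⊕ 6f = 59 ⊕ 6f = 36
byte 10: (fd ⊕ ab) ⊕ 6d = 56 ⊕ 6d = 3b
byte 11: (4b ⊕ 0b) ⊕ 3a = 40 ⊕ 3a = 7a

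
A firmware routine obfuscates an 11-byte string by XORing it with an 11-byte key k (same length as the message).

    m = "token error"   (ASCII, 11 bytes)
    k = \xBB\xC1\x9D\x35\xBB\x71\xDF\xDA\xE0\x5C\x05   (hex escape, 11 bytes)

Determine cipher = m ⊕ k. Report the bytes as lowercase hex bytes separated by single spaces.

74 ⊕ bb = cf
6f ⊕ c1 = ae
6b ⊕ 9d = f6
65 ⊕ 35 = 50
6e ⊕ bb = d5
20 ⊕ 71 = 51
65 ⊕ df = ba
72 ⊕ da = a8
72 ⊕ e0 = 92
6f ⊕ 5c = 33
72 ⊕ 05 = 77

cf ae f6 50 d5 51 ba a8 92 33 77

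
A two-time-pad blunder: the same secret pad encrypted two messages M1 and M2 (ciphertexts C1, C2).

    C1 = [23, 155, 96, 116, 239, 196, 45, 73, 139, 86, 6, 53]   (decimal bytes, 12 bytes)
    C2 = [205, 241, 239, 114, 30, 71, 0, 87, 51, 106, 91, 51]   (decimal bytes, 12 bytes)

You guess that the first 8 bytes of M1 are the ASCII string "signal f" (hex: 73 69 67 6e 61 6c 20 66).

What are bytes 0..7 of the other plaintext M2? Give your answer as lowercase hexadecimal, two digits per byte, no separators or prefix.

First, C1 ⊕ C2 = (M1 ⊕ K) ⊕ (M2 ⊕ K) = M1 ⊕ M2, so the key drops out. Then M2 = (M1 ⊕ M2) ⊕ M1 over the first 8 bytes.
byte 0: (17 ⊕ cd) ⊕ 73 = da ⊕ 73 = a9
byte 1: (9b ⊕ f1) ⊕ 69 = 6a ⊕ 69 = 03
byte 2: (60 ⊕ ef) ⊕ 67 = 8f ⊕ 67 = e8
byte 3: (74 ⊕ 72) ⊕ 6e = 06 ⊕ 6e = 68
byte 4: (ef ⊕ 1e) ⊕ 61 = f1 ⊕ 61 = 90
byte 5: (c4 ⊕ 47) ⊕ 6c = 83 ⊕ 6c = ef
byte 6: (2d ⊕ 00) ⊕ 20 = 2d ⊕ 20 = 0d
byte 7: (49 ⊕ 57) ⊕ 66 = 1e ⊕ 66 = 78

a903e86890ef0d78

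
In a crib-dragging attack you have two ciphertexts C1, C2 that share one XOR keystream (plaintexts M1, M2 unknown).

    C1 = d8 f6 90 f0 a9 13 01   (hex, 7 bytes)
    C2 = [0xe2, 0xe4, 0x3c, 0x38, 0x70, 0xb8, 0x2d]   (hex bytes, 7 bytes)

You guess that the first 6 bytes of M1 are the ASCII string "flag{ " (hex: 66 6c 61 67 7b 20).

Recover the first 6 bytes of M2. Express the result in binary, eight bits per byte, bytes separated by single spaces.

First, C1 ⊕ C2 = (M1 ⊕ K) ⊕ (M2 ⊕ K) = M1 ⊕ M2, so the key drops out. Then M2 = (M1 ⊕ M2) ⊕ M1 over the first 6 bytes.
byte 0: (d8 XOR e2) XOR 66 = 3a XOR 66 = 5c
byte 1: (f6 XOR e4) XOR 6c = 12 XOR 6c = 7e
byte 2: (90 XOR 3c) XOR 61 = ac XOR 61 = cd
byte 3: (f0 XOR 38) XOR 67 = c8 XOR 67 = af
byte 4: (a9 XOR 70) XOR 7b = d9 XOR 7b = a2
byte 5: (13 XOR b8) XOR 20 = ab XOR 20 = 8b

01011100 01111110 11001101 10101111 10100010 10001011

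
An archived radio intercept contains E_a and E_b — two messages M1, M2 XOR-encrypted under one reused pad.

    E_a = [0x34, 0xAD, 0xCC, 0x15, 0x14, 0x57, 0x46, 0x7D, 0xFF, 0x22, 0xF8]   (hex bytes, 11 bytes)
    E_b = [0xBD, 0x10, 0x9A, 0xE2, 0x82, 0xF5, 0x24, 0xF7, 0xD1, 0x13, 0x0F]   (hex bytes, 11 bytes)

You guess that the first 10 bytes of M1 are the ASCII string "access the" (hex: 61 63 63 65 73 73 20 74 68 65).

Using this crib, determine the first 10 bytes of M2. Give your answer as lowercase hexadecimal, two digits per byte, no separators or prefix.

First, E_a ⊕ E_b = (M1 ⊕ K) ⊕ (M2 ⊕ K) = M1 ⊕ M2, so the key drops out. Then M2 = (M1 ⊕ M2) ⊕ M1 over the first 10 bytes.
byte 0: (34 ⊕ bd) ⊕ 61 = 89 ⊕ 61 = e8
byte 1: (ad ⊕ 10) ⊕ 63 = bd ⊕ 63 = de
byte 2: (cc ⊕ 9a) ⊕ 63 = 56 ⊕ 63 = 35
byte 3: (15 ⊕ e2) ⊕ 65 = f7 ⊕ 65 = 92
byte 4: (14 ⊕ 82) ⊕ 73 = 96 ⊕ 73 = e5
byte 5: (57 ⊕ f5) ⊕ 73 = a2 ⊕ 73 = d1
byte 6: (46 ⊕ 24) ⊕ 20 = 62 ⊕ 20 = 42
byte 7: (7d ⊕ f7) ⊕ 74 = 8a ⊕ 74 = fe
byte 8: (ff ⊕ d1) ⊕ 68 = 2e ⊕ 68 = 46
byte 9: (22 ⊕ 13) ⊕ 65 = 31 ⊕ 65 = 54

e8de3592e5d142fe4654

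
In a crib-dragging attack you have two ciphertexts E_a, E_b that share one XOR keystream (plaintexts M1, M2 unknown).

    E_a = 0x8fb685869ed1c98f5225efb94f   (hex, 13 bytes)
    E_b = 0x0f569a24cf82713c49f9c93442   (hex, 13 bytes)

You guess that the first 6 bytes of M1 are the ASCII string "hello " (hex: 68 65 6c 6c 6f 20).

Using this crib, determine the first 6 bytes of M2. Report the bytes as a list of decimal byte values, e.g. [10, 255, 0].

[232, 133, 115, 206, 62, 115]

First, E_a ⊕ E_b = (M1 ⊕ K) ⊕ (M2 ⊕ K) = M1 ⊕ M2, so the key drops out. Then M2 = (M1 ⊕ M2) ⊕ M1 over the first 6 bytes.
byte 0: (8f ⊕ 0f) ⊕ 68 = 80 ⊕ 68 = e8
byte 1: (b6 ⊕ 56) ⊕ 65 = e0 ⊕ 65 = 85
byte 2: (85 ⊕ 9a) ⊕ 6c = 1f ⊕ 6c = 73
byte 3: (86 ⊕ 24) ⊕ 6c = a2 ⊕ 6c = ce
byte 4: (9e ⊕ cf) ⊕ 6f = 51 ⊕ 6f = 3e
byte 5: (d1 ⊕ 82) ⊕ 20 = 53 ⊕ 20 = 73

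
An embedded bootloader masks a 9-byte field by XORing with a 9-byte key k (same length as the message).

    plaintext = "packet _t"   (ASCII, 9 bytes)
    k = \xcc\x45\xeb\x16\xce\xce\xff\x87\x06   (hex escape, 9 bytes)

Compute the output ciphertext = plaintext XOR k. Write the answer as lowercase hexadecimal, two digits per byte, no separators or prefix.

bc24887dabbadfd872

70 XOR cc = bc
61 XOR 45 = 24
63 XOR eb = 88
6b XOR 16 = 7d
65 XOR ce = ab
74 XOR ce = ba
20 XOR ff = df
5f XOR 87 = d8
74 XOR 06 = 72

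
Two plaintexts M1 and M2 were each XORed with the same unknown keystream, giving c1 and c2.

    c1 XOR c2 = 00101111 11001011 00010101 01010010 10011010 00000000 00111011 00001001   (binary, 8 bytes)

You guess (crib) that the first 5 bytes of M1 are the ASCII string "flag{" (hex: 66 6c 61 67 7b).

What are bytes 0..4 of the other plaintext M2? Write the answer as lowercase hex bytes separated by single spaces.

Since c1 ⊕ c2 = M1 ⊕ M2, XORing with the guessed M1 bytes yields the corresponding M2 bytes: M2 = (c1 ⊕ c2) ⊕ M1.
byte 0: 2f ^ 66 = 49
byte 1: cb ^ 6c = a7
byte 2: 15 ^ 61 = 74
byte 3: 52 ^ 67 = 35
byte 4: 9a ^ 7b = e1

49 a7 74 35 e1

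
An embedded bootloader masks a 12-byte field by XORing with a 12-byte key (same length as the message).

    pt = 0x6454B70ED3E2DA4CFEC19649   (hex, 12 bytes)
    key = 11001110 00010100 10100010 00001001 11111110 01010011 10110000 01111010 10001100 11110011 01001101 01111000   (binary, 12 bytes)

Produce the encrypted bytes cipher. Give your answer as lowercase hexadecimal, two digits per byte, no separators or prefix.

byte 0: 64 ^ ce = aa
byte 1: 54 ^ 14 = 40
byte 2: b7 ^ a2 = 15
byte 3: 0e ^ 09 = 07
byte 4: d3 ^ fe = 2d
byte 5: e2 ^ 53 = b1
byte 6: da ^ b0 = 6a
byte 7: 4c ^ 7a = 36
byte 8: fe ^ 8c = 72
byte 9: c1 ^ f3 = 32
byte 10: 96 ^ 4d = db
byte 11: 49 ^ 78 = 31

aa4015072db16a367232db31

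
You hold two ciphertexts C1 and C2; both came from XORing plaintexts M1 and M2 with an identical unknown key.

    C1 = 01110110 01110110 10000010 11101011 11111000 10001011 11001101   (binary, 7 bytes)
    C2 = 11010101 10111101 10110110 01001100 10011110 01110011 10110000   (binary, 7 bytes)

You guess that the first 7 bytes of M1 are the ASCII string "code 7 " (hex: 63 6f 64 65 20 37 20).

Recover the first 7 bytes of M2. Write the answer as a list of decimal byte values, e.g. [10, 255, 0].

First, C1 ⊕ C2 = (M1 ⊕ K) ⊕ (M2 ⊕ K) = M1 ⊕ M2, so the key drops out. Then M2 = (M1 ⊕ M2) ⊕ M1 over the first 7 bytes.
byte 0: (76 xor d5) xor 63 = a3 xor 63 = c0
byte 1: (76 xor bd) xor 6f = cb xor 6f = a4
byte 2: (82 xor b6) xor 64 = 34 xor 64 = 50
byte 3: (eb xor 4c) xor 65 = a7 xor 65 = c2
byte 4: (f8 xor 9e) xor 20 = 66 xor 20 = 46
byte 5: (8b xor 73) xor 37 = f8 xor 37 = cf
byte 6: (cd xor b0) xor 20 = 7d xor 20 = 5d

[192, 164, 80, 194, 70, 207, 93]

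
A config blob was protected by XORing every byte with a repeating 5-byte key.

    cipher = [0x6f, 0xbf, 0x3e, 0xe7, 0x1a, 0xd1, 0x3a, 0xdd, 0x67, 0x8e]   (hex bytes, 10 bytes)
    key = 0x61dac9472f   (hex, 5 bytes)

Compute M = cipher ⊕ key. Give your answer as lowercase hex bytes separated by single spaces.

The 5-byte key repeats, so the effective keystream is 61 da c9 47 2f 61 da c9 47 2f.
byte 0: 6f XOR 61 = 0e
byte 1: bf XOR da = 65
byte 2: 3e XOR c9 = f7
byte 3: e7 XOR 47 = a0
byte 4: 1a XOR 2f = 35
byte 5: d1 XOR 61 = b0
byte 6: 3a XOR da = e0
byte 7: dd XOR c9 = 14
byte 8: 67 XOR 47 = 20
byte 9: 8e XOR 2f = a1

0e 65 f7 a0 35 b0 e0 14 20 a1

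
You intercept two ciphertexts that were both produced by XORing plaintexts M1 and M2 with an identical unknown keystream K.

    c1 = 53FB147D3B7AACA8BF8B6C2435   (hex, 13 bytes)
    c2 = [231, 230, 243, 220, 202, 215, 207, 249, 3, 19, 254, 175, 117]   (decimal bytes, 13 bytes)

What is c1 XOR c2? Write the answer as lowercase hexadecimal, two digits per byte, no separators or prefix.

b41de7a1f1ad6351bc98928b40

c1 ⊕ c2 = (M1 ⊕ K) ⊕ (M2 ⊕ K) = M1 ⊕ M2 — the shared key cancels under XOR.
byte 0:  83 ⊕ 231 = 180
byte 1: 251 ⊕ 230 =  29
byte 2:  20 ⊕ 243 = 231
byte 3: 125 ⊕ 220 = 161
byte 4:  59 ⊕ 202 = 241
byte 5: 122 ⊕ 215 = 173
byte 6: 172 ⊕ 207 =  99
byte 7: 168 ⊕ 249 =  81
byte 8: 191 ⊕   3 = 188
byte 9: 139 ⊕  19 = 152
byte 10: 108 ⊕ 254 = 146
byte 11:  36 ⊕ 175 = 139
byte 12:  53 ⊕ 117 =  64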